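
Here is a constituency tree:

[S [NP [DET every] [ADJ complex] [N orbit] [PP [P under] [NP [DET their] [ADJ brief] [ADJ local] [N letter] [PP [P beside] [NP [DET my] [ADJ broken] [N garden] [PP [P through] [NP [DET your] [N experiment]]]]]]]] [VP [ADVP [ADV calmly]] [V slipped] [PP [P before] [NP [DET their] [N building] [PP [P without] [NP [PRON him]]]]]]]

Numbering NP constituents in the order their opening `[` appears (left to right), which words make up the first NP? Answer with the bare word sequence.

every complex orbit under their brief local letter beside my broken garden through your experiment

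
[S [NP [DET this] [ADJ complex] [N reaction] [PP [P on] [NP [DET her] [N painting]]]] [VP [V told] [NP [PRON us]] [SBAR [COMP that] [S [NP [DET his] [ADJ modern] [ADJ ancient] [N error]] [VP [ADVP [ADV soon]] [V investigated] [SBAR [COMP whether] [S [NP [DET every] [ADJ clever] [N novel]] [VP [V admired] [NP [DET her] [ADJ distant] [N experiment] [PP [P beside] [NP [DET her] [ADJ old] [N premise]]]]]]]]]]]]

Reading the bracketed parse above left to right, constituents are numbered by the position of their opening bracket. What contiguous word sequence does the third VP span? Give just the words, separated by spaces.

admired her distant experiment beside her old premise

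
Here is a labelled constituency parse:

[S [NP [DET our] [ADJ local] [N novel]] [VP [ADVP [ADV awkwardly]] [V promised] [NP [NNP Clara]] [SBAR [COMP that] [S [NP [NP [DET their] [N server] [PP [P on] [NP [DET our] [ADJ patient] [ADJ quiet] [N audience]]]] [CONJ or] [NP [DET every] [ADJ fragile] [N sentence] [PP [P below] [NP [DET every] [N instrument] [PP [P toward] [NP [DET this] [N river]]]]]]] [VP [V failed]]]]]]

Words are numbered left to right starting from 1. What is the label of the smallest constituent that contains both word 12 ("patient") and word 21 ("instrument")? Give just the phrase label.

Word 12 lies under S → VP → SBAR → S → NP → NP → PP → NP → ADJ; word 21 lies under S → VP → SBAR → S → NP → NP → PP → NP → N. The lowest shared node is the NP.

NP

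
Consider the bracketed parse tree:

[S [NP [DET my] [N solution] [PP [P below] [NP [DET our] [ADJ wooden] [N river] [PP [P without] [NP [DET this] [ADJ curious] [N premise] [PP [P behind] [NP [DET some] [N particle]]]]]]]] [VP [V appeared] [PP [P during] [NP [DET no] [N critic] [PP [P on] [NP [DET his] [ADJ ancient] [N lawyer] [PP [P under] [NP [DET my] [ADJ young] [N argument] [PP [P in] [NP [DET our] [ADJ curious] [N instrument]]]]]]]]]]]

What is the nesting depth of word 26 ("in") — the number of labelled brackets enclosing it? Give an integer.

10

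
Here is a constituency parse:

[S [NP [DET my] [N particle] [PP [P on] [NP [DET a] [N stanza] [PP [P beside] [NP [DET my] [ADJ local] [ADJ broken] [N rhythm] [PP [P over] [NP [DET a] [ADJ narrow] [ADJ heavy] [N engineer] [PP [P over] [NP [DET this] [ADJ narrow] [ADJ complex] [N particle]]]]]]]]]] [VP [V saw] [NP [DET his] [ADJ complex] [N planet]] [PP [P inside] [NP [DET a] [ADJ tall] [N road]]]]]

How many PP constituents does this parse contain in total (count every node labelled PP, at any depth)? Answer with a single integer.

5

Listing each PP by its span: [PP on a stanza beside my local broken rhythm over a narrow heavy engineer over this narrow complex particle]; [PP beside my local broken rhythm over a narrow heavy engineer over this narrow complex particle]; [PP over a narrow heavy engineer over this narrow complex particle]; [PP over this narrow complex particle]; [PP inside a tall road] — that makes 5.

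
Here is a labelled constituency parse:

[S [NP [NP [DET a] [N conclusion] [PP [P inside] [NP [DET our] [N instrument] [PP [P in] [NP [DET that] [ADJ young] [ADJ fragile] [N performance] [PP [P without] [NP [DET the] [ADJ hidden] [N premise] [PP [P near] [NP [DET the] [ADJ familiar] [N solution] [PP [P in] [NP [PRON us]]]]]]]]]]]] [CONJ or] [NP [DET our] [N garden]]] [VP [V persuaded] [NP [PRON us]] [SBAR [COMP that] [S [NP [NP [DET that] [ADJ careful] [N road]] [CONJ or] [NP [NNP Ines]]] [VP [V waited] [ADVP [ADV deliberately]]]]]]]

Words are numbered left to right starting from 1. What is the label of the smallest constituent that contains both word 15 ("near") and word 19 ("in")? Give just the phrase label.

PP

The smallest bracket enclosing both words is [PP near the familiar solution in us], so the label is PP.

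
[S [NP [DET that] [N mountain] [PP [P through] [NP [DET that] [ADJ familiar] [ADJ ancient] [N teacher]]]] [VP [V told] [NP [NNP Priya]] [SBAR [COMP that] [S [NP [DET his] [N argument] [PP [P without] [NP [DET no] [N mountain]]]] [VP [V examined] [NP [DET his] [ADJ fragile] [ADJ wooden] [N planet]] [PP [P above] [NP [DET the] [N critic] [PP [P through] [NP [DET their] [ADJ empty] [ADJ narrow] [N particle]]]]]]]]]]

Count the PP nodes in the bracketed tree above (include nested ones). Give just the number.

4

The PP constituents are: [PP through that familiar ancient teacher]; [PP without no mountain]; [PP above the critic through their empty narrow particle]; [PP through their empty narrow particle]. Total: 4.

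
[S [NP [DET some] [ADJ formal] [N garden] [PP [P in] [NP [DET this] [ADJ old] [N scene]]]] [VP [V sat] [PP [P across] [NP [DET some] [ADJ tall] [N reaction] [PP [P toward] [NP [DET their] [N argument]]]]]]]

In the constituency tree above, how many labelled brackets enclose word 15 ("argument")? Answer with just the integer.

Path from the root down to the word: S → VP → PP → NP → PP → NP → N. That is 7 enclosing brackets.

7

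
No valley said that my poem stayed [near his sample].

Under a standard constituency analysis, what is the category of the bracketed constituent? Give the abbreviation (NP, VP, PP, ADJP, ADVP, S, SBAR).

PP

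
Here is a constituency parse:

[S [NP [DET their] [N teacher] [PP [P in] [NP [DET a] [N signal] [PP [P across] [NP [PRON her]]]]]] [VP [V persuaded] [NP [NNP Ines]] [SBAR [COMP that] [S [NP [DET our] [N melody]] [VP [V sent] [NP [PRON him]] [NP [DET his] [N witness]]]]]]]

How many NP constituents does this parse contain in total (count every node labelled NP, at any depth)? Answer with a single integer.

7

The NP constituents are: [NP their teacher in a signal across her]; [NP a signal across her]; [NP her]; [NP Ines]; [NP our melody]; [NP him] …. Total: 7.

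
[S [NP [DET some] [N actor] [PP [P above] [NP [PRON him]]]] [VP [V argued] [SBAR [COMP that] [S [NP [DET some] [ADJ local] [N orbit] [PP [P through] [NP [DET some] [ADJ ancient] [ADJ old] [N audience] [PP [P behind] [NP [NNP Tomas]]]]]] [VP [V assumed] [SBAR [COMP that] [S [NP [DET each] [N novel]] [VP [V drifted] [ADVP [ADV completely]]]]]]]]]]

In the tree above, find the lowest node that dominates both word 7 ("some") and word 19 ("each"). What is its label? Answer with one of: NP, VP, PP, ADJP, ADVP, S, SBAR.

Word 7 lies under S → VP → SBAR → S → NP → DET; word 19 lies under S → VP → SBAR → S → VP → SBAR → S → NP → DET. The lowest shared node is the S.

S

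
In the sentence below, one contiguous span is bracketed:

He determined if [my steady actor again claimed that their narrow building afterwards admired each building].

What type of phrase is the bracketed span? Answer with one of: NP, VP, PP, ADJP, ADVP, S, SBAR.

S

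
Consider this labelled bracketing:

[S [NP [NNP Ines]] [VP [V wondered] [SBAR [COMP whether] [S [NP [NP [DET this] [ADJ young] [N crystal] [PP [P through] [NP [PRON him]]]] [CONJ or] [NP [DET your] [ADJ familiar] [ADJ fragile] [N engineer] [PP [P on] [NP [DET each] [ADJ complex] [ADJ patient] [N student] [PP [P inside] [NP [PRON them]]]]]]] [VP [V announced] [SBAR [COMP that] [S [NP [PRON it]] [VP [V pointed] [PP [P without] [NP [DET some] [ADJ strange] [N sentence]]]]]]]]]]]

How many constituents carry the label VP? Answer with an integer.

3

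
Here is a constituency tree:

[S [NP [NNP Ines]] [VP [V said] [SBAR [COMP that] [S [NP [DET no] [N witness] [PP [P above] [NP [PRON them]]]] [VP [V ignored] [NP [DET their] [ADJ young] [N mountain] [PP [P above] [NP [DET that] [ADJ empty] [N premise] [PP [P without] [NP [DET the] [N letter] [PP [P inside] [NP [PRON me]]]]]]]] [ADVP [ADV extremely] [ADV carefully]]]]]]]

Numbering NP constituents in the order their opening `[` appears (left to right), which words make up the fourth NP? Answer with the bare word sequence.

their young mountain above that empty premise without the letter inside me

In left-to-right order the NP constituents are "Ines"; "no witness above them"; "them"; "their young mountain above that empty premise without the letter inside me"; "that empty premise without the letter inside me"; "the letter inside me"; "me". Number 4 is "their young mountain above that empty premise without the letter inside me".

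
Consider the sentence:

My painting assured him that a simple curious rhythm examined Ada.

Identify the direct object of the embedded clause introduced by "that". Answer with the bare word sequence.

"examined" heads the VP of the embedded clause introduced by "that", and "Ada" is its direct object.

Ada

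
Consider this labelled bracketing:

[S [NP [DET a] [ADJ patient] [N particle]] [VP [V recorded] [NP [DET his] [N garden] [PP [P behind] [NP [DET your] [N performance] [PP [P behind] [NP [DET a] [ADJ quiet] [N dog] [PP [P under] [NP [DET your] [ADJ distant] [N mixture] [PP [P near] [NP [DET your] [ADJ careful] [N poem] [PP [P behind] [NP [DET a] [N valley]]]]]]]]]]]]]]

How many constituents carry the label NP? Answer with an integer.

7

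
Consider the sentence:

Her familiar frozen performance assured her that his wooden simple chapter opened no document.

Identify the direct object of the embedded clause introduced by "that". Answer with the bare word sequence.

no document

Within the embedded clause introduced by "that", the direct object of "opened" is "no document".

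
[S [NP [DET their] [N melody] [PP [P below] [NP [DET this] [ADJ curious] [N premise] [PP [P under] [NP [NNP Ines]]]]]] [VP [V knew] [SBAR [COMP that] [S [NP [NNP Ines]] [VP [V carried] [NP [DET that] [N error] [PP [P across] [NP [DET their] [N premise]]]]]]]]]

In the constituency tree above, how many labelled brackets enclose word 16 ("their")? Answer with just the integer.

9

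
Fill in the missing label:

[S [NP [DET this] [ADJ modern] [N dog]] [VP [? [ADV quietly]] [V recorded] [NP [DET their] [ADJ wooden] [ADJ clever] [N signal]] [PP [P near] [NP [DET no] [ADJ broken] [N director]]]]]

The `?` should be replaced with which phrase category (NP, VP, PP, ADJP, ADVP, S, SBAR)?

The `?` node immediately contains: ADV 'quietly'. That is the internal structure of an adverb phrase, so the label is ADVP.

ADVP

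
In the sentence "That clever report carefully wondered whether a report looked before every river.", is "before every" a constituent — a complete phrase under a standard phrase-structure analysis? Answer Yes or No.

No

"before" belongs to the preposition "before" while "every" belongs to the noun phrase "every river"; a span that runs across that boundary is not a single phrase.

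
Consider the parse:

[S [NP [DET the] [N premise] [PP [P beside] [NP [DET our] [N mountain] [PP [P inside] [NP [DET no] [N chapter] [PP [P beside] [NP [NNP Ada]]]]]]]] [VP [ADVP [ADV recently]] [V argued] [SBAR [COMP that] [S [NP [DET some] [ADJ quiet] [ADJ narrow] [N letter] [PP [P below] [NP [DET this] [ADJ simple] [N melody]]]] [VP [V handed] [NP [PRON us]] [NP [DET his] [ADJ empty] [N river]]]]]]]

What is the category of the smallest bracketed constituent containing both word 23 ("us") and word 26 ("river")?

The smallest bracket enclosing both words is [VP handed us his empty river], so the label is VP.

VP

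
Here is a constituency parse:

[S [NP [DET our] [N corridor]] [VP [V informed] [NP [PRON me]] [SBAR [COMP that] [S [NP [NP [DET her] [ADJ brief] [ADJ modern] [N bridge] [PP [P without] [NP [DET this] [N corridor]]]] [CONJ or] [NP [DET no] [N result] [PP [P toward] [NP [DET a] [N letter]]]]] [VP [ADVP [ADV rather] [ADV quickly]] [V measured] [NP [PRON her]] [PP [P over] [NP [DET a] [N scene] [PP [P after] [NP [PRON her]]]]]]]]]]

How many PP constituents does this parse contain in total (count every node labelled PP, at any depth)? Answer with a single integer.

4

The PP constituents are: [PP without this corridor]; [PP toward a letter]; [PP over a scene after her]; [PP after her]. Total: 4.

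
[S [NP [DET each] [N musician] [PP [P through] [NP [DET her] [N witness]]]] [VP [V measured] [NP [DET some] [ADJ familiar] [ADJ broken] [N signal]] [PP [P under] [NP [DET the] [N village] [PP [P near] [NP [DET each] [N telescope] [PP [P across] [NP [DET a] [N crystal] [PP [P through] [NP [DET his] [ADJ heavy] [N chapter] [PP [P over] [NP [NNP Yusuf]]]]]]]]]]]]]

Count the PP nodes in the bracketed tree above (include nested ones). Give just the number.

6

Scanning left to right, an opening `[PP` appears at word positions 3, 11, 14, 17, 20, 24 — 6 in total.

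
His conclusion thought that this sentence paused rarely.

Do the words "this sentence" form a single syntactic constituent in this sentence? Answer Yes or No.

Yes

The sequence corresponds to a single NP node — the noun phrase "this sentence".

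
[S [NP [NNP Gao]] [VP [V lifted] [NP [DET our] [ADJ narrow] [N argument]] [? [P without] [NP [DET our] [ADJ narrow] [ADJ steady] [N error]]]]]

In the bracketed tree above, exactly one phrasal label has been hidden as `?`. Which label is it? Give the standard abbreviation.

Looking at what the `?` directly dominates — P 'without', NP — this is a prepositional phrase (PP).

PP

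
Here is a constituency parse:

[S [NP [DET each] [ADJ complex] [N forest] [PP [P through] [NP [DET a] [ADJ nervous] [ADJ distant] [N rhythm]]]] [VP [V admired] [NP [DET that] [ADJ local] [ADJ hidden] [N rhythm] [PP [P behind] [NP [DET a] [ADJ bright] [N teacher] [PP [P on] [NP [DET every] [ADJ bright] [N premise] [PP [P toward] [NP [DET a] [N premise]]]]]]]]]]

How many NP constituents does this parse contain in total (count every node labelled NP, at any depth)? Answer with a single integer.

6

The NP constituents are: [NP each complex forest through a nervous distant rhythm]; [NP a nervous distant rhythm]; [NP that local hidden rhythm behind a bright teacher on every bright premise toward a premise]; [NP a bright teacher on every bright premise toward a premise]; [NP every bright premise toward a premise]; [NP a premise]. Total: 6.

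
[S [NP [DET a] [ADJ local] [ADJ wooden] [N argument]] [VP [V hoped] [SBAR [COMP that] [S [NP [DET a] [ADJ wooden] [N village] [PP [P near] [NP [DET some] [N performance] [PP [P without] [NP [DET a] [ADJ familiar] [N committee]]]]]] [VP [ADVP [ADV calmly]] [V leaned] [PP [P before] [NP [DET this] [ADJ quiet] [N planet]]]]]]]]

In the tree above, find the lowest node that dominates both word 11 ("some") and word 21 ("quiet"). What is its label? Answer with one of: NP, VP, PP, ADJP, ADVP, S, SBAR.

S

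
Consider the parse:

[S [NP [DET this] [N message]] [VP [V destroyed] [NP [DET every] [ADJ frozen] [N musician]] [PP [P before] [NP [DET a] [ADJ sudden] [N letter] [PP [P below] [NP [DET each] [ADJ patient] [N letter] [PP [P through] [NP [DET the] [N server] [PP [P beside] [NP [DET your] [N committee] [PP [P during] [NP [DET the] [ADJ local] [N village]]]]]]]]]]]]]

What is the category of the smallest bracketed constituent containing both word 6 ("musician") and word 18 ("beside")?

The smallest bracket enclosing both words is [VP destroyed every frozen musician before a sudden letter below each patient letter through the server beside your committee during the local village], so the label is VP.

VP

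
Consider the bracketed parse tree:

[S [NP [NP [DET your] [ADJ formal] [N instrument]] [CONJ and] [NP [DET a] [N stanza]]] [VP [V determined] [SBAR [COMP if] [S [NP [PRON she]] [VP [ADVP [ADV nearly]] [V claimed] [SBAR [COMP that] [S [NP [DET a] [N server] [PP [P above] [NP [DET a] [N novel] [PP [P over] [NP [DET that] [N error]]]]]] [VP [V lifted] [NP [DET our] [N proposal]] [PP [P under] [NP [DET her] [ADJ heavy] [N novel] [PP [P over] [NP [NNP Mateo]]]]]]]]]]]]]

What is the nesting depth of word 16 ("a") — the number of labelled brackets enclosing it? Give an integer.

The word sits inside DET, which is inside NP, inside PP, inside NP, inside S, inside SBAR, inside VP, inside S, inside SBAR, inside VP, inside S — 11 brackets in all.

11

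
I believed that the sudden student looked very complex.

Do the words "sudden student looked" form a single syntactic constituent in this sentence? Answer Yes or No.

The sequence begins inside the noun phrase "the sudden student" and ends inside the verb phrase "looked very complex"; it crosses a phrase boundary, so no single node in the tree spans exactly those words.

No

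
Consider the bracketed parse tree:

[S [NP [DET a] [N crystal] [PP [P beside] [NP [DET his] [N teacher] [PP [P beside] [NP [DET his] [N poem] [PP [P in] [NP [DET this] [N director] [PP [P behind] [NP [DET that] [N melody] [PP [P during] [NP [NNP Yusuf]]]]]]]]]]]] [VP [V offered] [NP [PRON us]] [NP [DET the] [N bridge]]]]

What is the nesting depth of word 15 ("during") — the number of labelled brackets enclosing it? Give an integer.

Path from the root down to the word: S → NP → PP → NP → PP → NP → PP → NP → PP → NP → PP → P. That is 12 enclosing brackets.

12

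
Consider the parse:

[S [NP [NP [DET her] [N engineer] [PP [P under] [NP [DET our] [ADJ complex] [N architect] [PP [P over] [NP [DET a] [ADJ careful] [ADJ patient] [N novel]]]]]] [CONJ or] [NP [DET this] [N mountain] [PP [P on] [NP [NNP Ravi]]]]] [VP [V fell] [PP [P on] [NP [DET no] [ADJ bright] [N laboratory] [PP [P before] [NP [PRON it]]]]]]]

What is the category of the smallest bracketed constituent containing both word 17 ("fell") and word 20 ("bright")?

VP

Word 17 lies under S → VP → V; word 20 lies under S → VP → PP → NP → ADJ. The lowest shared node is the VP.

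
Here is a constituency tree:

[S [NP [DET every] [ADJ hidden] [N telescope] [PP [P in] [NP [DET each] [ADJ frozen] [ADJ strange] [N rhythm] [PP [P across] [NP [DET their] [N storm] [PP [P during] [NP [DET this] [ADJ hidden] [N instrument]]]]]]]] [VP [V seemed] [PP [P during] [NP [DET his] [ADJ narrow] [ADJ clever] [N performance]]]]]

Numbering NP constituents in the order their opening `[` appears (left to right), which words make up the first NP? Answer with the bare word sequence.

every hidden telescope in each frozen strange rhythm across their storm during this hidden instrument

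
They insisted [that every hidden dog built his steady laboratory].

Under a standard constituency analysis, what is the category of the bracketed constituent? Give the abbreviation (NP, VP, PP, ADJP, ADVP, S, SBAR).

SBAR

The span is built around the complementizer "that" — a subordinate clause (SBAR).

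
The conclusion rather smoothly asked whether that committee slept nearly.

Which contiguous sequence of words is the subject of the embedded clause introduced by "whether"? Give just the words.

that committee

The subject of the embedded clause introduced by "whether" is the NP immediately before the verb "slept": "that committee".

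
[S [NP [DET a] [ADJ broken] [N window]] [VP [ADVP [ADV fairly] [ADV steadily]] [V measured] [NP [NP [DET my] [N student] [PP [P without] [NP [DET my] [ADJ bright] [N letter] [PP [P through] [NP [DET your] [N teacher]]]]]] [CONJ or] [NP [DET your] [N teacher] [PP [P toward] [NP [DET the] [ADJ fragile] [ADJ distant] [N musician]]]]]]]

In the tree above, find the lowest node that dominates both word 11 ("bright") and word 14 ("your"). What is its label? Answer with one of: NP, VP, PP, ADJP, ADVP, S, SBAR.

NP

The smallest bracket enclosing both words is [NP my bright letter through your teacher], so the label is NP.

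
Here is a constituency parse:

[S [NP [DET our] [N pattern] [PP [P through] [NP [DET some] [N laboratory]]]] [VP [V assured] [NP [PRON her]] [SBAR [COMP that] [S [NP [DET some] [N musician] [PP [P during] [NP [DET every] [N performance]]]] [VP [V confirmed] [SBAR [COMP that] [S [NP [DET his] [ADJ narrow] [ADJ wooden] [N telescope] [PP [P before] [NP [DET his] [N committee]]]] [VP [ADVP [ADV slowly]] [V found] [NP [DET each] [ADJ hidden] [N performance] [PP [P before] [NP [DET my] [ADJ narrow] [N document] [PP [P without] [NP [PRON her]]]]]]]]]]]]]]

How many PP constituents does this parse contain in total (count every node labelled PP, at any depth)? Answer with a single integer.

5

Listing each PP by its span: [PP through some laboratory]; [PP during every performance]; [PP before his committee]; [PP before my narrow document without her]; [PP without her] — that makes 5.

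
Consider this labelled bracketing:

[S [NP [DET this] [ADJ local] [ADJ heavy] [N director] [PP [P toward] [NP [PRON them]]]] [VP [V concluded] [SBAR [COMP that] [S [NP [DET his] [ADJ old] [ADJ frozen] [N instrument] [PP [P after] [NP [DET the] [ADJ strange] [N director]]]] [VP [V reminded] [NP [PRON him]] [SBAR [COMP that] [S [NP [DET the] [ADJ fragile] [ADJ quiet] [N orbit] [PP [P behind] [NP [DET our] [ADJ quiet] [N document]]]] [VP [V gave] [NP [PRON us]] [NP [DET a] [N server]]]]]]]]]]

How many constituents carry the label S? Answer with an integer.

3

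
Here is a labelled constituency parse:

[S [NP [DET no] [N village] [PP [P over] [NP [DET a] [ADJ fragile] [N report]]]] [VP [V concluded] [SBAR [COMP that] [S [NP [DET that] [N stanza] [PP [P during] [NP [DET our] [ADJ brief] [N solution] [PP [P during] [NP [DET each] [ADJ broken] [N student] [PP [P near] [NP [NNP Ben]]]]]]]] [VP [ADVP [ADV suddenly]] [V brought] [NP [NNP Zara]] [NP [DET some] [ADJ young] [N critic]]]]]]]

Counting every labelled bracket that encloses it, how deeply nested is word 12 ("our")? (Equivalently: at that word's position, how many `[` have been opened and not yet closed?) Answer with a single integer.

8

Path from the root down to the word: S → VP → SBAR → S → NP → PP → NP → DET. That is 8 enclosing brackets.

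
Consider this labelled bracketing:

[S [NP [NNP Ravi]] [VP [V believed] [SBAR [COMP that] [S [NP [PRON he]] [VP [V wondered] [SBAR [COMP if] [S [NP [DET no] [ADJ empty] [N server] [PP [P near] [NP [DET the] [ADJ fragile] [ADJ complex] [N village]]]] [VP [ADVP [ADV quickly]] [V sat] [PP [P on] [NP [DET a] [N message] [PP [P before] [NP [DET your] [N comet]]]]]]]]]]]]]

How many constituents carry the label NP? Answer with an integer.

Listing each NP by its span: [NP Ravi]; [NP he]; [NP no empty server near the fragile complex village]; [NP the fragile complex village]; [NP a message before your comet]; [NP your comet] — that makes 6.

6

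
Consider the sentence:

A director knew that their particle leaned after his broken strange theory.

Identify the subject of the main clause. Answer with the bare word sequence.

In the main clause the verb is "knew"; the NP preceding it, "a director", is the subject.

a director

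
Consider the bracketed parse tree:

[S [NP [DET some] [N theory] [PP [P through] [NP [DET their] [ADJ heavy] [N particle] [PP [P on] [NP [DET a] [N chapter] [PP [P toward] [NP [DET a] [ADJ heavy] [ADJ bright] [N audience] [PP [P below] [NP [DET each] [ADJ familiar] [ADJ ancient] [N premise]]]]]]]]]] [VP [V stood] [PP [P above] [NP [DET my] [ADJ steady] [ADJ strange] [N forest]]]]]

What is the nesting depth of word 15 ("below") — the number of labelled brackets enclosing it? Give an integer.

Counting open brackets not yet closed at "below": [S [NP [PP [NP [PP [NP [PP [NP [PP [P = 10.

10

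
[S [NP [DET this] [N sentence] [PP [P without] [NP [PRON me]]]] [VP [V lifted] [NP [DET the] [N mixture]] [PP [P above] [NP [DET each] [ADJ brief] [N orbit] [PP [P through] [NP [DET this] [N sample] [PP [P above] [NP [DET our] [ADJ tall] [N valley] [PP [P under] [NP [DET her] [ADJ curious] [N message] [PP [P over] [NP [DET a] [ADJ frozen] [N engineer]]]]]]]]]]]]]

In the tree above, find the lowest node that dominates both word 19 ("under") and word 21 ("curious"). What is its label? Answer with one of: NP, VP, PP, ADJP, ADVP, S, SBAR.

PP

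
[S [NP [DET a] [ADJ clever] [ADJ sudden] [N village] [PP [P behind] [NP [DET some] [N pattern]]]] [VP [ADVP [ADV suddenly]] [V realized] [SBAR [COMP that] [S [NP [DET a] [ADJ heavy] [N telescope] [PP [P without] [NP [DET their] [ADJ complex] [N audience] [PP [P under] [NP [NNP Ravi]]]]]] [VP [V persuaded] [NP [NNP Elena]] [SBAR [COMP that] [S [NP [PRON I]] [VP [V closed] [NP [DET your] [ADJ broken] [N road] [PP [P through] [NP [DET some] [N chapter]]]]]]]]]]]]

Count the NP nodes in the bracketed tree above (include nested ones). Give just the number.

9

The NP constituents are: [NP a clever sudden village behind some pattern]; [NP some pattern]; [NP a heavy telescope without their complex audience under Ravi]; [NP their complex audience under Ravi]; [NP Ravi]; [NP Elena] …. Total: 9.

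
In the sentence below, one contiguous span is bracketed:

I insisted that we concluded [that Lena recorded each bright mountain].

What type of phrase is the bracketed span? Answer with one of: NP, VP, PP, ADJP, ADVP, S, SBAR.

The span is built around the complementizer "that" — a subordinate clause (SBAR).

SBAR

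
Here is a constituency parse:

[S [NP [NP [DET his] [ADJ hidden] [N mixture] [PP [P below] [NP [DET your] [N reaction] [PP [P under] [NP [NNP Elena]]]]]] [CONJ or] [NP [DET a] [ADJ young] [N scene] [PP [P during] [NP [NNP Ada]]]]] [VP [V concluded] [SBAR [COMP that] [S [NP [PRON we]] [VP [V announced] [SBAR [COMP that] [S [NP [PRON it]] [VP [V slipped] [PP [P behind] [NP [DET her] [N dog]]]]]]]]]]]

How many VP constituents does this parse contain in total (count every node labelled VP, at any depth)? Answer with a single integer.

3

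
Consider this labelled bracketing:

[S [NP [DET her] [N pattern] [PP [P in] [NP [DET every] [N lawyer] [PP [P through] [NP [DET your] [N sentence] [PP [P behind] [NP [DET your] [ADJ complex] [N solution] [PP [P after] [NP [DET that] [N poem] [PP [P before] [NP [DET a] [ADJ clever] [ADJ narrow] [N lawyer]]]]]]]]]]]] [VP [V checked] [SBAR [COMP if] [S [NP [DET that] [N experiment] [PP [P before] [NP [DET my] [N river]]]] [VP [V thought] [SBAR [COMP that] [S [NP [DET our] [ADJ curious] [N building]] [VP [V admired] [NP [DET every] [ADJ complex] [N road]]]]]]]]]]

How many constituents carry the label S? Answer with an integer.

3

Scanning left to right, an opening `[S` appears at word positions 1, 23, 30 — 3 in total.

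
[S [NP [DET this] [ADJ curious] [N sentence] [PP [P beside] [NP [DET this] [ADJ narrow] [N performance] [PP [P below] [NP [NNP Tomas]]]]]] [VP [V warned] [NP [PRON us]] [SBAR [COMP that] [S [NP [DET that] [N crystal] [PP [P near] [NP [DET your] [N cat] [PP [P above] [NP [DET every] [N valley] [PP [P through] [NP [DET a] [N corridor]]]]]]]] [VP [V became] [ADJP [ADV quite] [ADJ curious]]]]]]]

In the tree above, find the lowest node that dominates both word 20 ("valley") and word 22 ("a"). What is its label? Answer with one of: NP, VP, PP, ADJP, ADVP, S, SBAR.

NP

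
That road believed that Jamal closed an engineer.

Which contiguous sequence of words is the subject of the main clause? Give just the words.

The subject of the main clause is the NP immediately before the verb "believed": "that road".

that road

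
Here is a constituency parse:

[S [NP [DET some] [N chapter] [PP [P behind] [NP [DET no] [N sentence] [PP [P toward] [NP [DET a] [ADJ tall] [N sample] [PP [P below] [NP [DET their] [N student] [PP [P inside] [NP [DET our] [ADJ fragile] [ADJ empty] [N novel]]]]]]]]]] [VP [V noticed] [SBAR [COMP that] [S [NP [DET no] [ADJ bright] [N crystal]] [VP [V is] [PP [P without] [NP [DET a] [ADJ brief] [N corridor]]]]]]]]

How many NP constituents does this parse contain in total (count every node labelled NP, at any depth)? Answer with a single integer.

7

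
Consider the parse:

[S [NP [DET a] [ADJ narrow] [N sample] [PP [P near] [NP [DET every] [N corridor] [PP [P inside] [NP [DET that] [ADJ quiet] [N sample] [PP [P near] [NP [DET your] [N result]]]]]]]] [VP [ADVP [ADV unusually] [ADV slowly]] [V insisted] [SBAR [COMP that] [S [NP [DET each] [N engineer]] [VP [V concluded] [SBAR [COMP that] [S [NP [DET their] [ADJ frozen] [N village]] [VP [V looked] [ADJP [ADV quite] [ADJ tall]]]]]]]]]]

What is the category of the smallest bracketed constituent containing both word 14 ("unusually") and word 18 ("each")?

VP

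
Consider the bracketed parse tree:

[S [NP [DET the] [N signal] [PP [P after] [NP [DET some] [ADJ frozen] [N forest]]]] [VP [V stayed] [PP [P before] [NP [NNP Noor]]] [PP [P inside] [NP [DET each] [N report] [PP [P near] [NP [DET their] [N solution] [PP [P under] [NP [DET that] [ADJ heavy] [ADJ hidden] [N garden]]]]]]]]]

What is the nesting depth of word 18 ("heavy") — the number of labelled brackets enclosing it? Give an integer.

Counting open brackets not yet closed at "heavy": [S [VP [PP [NP [PP [NP [PP [NP [ADJ = 9.

9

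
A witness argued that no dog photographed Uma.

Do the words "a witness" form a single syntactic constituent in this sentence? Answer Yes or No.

The sequence corresponds to a single NP node — the noun phrase "a witness".

Yes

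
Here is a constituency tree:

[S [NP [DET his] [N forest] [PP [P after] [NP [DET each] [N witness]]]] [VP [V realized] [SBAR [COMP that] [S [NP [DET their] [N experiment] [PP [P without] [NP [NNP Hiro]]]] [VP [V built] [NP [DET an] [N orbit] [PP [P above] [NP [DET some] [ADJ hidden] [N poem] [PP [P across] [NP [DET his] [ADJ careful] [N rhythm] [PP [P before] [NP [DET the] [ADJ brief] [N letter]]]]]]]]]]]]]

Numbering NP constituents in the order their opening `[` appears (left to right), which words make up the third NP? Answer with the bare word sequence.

The NP opening brackets appear, in order, over: "his forest after each witness"; "each witness"; "their experiment without Hiro"; "Hiro"; "an orbit above some hidden poem across his careful rhythm before the brief letter"; "some hidden poem across his careful rhythm before the brief letter"; "his careful rhythm before the brief letter"; "the brief letter". The third one spans "their experiment without Hiro".

their experiment without Hiro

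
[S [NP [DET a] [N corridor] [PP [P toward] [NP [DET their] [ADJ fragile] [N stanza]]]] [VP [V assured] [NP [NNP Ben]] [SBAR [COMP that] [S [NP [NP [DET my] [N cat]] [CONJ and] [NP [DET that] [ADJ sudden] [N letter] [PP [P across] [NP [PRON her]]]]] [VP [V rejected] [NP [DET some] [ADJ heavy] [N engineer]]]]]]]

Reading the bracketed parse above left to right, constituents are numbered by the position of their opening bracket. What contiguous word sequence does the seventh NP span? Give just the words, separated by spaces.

her

The NP opening brackets appear, in order, over: "a corridor toward their fragile stanza"; "their fragile stanza"; "Ben"; "my cat and that sudden letter across her"; "my cat"; "that sudden letter across her"; "her"; "some heavy engineer". The seventh one spans "her".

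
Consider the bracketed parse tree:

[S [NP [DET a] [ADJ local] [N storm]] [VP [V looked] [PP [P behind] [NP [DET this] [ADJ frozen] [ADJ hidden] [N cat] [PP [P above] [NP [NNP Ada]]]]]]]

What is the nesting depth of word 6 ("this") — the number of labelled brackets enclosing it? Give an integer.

Path from the root down to the word: S → VP → PP → NP → DET. That is 5 enclosing brackets.

5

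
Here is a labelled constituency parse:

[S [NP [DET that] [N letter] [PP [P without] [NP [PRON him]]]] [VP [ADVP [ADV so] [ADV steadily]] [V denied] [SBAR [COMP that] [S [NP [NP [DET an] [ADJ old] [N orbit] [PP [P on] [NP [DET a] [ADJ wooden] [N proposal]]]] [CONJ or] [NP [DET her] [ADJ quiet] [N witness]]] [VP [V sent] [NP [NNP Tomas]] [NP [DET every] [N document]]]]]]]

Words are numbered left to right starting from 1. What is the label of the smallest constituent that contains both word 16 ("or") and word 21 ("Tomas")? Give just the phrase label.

Word 16 lies under S → VP → SBAR → S → NP → CONJ; word 21 lies under S → VP → SBAR → S → VP → NP → NNP. The lowest shared node is the S.

S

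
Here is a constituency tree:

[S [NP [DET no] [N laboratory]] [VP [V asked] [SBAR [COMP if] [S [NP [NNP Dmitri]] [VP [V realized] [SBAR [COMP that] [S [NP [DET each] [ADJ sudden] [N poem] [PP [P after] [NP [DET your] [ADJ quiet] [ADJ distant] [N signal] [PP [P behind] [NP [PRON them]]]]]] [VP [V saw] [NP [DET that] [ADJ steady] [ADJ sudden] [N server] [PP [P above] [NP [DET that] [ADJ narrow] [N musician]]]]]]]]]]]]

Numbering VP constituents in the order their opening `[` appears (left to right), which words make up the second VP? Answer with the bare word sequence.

realized that each sudden poem after your quiet distant signal behind them saw that steady sudden server above that narrow musician

In left-to-right order the VP constituents are "asked if Dmitri realized that each sudden poem after your quiet distant signal behind them saw that steady sudden server above that narrow musician"; "realized that each sudden poem after your quiet distant signal behind them saw that steady sudden server above that narrow musician"; "saw that steady sudden server above that narrow musician". Number 2 is "realized that each sudden poem after your quiet distant signal behind them saw that steady sudden server above that narrow musician".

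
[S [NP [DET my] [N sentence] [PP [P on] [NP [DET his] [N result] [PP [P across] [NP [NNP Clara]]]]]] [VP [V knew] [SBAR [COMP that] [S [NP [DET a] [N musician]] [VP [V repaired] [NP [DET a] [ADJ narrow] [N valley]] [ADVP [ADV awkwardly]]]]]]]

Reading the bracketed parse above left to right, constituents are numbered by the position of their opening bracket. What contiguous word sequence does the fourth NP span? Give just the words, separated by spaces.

a musician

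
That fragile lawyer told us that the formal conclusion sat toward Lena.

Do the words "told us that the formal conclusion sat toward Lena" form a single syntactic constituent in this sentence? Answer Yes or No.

Yes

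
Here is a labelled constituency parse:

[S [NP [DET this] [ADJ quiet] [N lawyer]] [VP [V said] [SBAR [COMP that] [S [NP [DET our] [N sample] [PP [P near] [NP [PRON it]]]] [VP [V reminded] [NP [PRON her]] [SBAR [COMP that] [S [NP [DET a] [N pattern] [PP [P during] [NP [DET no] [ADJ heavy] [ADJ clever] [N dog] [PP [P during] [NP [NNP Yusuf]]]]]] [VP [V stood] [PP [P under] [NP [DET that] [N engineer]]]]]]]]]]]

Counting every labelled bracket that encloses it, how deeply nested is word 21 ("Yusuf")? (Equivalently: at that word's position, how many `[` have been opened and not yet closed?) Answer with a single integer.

13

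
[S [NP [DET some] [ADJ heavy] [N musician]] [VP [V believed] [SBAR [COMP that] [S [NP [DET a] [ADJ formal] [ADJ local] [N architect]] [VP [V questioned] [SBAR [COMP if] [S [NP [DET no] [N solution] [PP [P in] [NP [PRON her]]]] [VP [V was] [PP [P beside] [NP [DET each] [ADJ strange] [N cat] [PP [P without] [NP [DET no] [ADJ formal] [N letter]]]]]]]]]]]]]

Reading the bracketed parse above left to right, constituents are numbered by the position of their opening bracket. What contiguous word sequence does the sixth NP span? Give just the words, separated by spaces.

no formal letter

The NP opening brackets appear, in order, over: "some heavy musician"; "a formal local architect"; "no solution in her"; "her"; "each strange cat without no formal letter"; "no formal letter". The sixth one spans "no formal letter".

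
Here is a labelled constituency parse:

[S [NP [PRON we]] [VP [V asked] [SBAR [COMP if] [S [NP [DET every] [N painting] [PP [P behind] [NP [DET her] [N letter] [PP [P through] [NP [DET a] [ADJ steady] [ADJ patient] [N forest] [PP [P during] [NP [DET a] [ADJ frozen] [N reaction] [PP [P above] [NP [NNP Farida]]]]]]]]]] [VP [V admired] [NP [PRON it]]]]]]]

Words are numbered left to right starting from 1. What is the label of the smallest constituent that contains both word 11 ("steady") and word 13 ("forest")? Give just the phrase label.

The smallest bracket enclosing both words is [NP a steady patient forest during a frozen reaction above Farida], so the label is NP.

NP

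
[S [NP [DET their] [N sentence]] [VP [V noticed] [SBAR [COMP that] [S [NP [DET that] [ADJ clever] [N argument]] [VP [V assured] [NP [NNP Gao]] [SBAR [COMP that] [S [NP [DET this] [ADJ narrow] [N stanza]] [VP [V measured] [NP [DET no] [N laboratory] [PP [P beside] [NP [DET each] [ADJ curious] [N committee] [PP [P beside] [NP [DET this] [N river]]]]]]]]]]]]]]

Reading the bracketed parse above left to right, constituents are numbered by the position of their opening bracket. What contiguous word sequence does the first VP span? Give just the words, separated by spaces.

noticed that that clever argument assured Gao that this narrow stanza measured no laboratory beside each curious committee beside this river

The VP opening brackets appear, in order, over: "noticed that that clever argument assured Gao that this narrow stanza measured no laboratory beside each curious committee beside this river"; "assured Gao that this narrow stanza measured no laboratory beside each curious committee beside this river"; "measured no laboratory beside each curious committee beside this river". The first one spans "noticed that that clever argument assured Gao that this narrow stanza measured no laboratory beside each curious committee beside this river".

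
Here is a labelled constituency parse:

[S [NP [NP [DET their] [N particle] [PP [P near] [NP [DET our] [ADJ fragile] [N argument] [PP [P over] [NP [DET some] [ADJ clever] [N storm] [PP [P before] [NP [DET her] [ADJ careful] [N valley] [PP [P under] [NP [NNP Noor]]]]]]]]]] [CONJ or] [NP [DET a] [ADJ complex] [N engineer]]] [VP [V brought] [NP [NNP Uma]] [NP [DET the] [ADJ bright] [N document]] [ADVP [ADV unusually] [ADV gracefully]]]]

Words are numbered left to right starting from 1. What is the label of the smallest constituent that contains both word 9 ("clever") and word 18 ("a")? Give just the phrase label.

NP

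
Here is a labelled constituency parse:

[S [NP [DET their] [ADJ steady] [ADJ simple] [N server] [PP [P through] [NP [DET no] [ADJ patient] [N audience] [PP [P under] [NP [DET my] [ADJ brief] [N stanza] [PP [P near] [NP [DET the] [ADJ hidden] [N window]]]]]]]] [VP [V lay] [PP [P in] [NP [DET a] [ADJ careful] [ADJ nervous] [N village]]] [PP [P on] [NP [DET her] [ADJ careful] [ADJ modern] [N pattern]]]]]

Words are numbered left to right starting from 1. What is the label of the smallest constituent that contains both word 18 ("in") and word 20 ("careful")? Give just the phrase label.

The smallest bracket enclosing both words is [PP in a careful nervous village], so the label is PP.

PP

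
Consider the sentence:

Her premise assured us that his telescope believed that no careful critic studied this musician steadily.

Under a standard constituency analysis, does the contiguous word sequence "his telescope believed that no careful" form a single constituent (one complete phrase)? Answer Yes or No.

No

The sequence begins inside the noun phrase "his telescope" and ends inside the verb phrase "believed that no careful critic studied this musician steadily"; it crosses a phrase boundary, so no single node in the tree spans exactly those words.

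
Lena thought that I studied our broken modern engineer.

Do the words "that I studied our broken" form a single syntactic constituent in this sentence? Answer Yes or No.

No

The smallest constituent containing the whole sequence is the subordinate clause [SBAR that I studied our broken modern engineer], but the sequence is only part of it — it straddles the boundary between complementizer "that" and clause "I studied our broken modern engineer".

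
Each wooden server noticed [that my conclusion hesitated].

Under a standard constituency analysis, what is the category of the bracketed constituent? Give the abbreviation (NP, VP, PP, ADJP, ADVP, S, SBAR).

"that" is the head of the bracketed span, so the span is a subordinate clause: SBAR.

SBAR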